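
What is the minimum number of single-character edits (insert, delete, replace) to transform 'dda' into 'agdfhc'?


Building DP table for s1='dda' (len 3) and s2='agdfhc' (len 6):
       a  g  d  f  h  c
    0  1  2  3  4  5  6
  d 1  1  2  2  3  4  5
  d 2  2  2  2  3  4  5
  a 3  2  3  3  3  4  5
Edit distance = dp[3][6] = 5

5


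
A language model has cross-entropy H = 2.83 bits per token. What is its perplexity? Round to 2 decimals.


Perplexity formula: PP = 2^H
H = 2.83
PP = 2^2.83
Decompose: 2^2.83 = 2^2 * 2^0.83
2^2 = 4, 2^0.83 ~ 1.7776854
PP ~ 4 * 1.7776854 = 7.1107416
Rounded to 2 decimals: 7.11

7.11


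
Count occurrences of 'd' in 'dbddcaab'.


Scanning 'dbddcaab' for 'd':
  Position 0: 'd' -> MATCH (count: 1)
  Position 2: 'd' -> MATCH (count: 2)
  Position 3: 'd' -> MATCH (count: 3)
Total occurrences of 'd': 3

3


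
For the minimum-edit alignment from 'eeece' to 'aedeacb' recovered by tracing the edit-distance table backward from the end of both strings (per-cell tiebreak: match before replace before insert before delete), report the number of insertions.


Edit distance = 4. Backtracking from cell (5, 7) with preference match > replace > insert > delete,
then listing the resulting alignment 'eeece' -> 'aedeacb' left to right:
  Step 1: insert 'a' [insertion #1]
  Step 2: keep 'e'
  Step 3: insert 'd' [insertion #2]
  Step 4: keep 'e'
  Step 5: replace e->a
  Step 6: keep 'c'
  Step 7: replace e->b
Total insertions: 2

2


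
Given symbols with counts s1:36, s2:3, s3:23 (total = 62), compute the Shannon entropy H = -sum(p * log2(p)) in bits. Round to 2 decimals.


Computing entropy H = -sum(p_i * log2(p_i)):
  s1: p = 36/62 = 0.5806, -p*log2(p) = 0.4554
  s2: p = 3/62 = 0.0484, -p*log2(p) = 0.2114
  s3: p = 23/62 = 0.3710, -p*log2(p) = 0.5307
H = sum of terms = 1.1975
Rounded to 2 decimals: 1.20

1.20


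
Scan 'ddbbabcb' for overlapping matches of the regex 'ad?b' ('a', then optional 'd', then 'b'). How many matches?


Pattern: ad?b means 'a', then optional 'd', then 'b'.
Scanning 'ddbbabcb' position-by-position:
  Pos 0: window 'ddb' -> no
  Pos 1: window 'dbb' -> no
  Pos 2: window 'bba' -> no
  Pos 3: window 'bab' -> no
  Pos 4: window 'abc' -> MATCH
  Pos 5: window 'bcb' -> no
  Pos 6: window 'cb' -> no
  Pos 7: window 'b' -> no
Total matches: 1

1


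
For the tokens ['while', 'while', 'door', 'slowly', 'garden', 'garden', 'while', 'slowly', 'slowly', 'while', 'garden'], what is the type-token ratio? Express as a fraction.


Tokens: 11
Unique types: ('door', 'garden', 'slowly', 'while') = 4
TTR = 4/11
Already in lowest terms.

4/11


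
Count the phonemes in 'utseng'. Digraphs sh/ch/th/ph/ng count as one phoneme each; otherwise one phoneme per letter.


Parsing 'utseng' greedily, digraphs first:
  'u' -> vowel phoneme (phonemes so far: 1)
  't' -> consonant phoneme (phonemes so far: 2)
  's' -> consonant phoneme (phonemes so far: 3)
  'e' -> vowel phoneme (phonemes so far: 4)
  'ng' -> digraph (1 consonant phoneme) (phonemes so far: 5)
Total phonemes: 5

5


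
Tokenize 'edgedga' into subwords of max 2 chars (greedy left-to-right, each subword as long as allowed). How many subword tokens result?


'edgedga' has 7 characters.
Chunking with max size 2:
  Chunk 1: 'ed' (positions 0-1)
  Chunk 2: 'ge' (positions 2-3)
  Chunk 3: 'dg' (positions 4-5)
  Chunk 4: 'a' (positions 6-6)
Total chunks: ceil(7 / 2) = 4

4


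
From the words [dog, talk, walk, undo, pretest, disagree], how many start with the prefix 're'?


Checking each word for prefix 're':
  'dog' -> no (count: 0)
  'talk' -> no (count: 0)
  'walk' -> no (count: 0)
  'undo' -> no (count: 0)
  'pretest' -> no (count: 0)
  'disagree' -> no (count: 0)
Total with prefix 're': 0

0


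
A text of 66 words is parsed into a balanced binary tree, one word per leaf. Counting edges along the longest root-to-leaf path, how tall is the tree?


In a balanced binary tree with n leaves the deepest leaf is ceil(log2(n)) edges below the root.
log2(66) = 6.0444
ceil(6.0444) = 7
height (edges) = 7

7


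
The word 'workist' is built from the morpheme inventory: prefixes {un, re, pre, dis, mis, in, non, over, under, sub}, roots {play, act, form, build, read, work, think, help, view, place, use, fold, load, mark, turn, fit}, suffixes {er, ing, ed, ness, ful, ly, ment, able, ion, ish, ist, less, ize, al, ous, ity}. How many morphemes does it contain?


Segmenting 'workist' against the inventory:
  'work' -> root (morpheme 1)
  'ist' -> suffix (morpheme 2)
Total morphemes: 2

2


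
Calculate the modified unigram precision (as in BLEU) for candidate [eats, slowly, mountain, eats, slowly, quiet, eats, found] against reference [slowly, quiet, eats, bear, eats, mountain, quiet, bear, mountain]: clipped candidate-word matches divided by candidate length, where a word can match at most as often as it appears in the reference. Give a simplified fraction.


Reference word counts: {'bear': 2, 'eats': 2, 'mountain': 2, 'quiet': 2, 'slowly': 1}
Checking each candidate word (with clipping):
  'eats' -> in reference (ref count 2, used 1/2) -> match (matches: 1)
  'slowly' -> in reference (ref count 1, used 1/1) -> match (matches: 2)
  'mountain' -> in reference (ref count 2, used 1/2) -> match (matches: 3)
  'eats' -> in reference (ref count 2, used 2/2) -> match (matches: 4)
  'slowly' -> ref count 1 already used up (1/1) -> clipped, no match (matches: 4)
  'quiet' -> in reference (ref count 2, used 1/2) -> match (matches: 5)
  'eats' -> ref count 2 already used up (2/2) -> clipped, no match (matches: 5)
  'found' -> not in reference -> no match (matches: 5)
Clipped matches: 5, Candidate length: 8
Precision = 5/8

5/8


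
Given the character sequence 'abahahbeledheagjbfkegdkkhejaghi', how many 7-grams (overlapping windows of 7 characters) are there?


String 'abahahbeledheagjbfkegdkkhejaghi' has length L = 31.
Number of overlapping n-grams = L - n + 1
Substituting: 31 - 7 + 1 = 25

25


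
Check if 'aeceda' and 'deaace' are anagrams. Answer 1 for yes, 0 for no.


Sort characters of 'aeceda': 'aacdee'
Sort characters of 'deaace': 'aacdee'
Sorted forms match -> they ARE anagrams
Result: 1

1


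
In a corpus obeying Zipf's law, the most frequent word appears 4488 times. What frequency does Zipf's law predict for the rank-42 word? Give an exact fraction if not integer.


Zipf's law: freq(rank) = f1 / rank
f1 = 4488, rank = 42
freq = 4488 / 42
GCD(4488, 42) = 6
Simplified: 748/7

748/7


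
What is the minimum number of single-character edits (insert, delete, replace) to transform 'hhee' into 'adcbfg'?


Building DP table for s1='hhee' (len 4) and s2='adcbfg' (len 6):
       a  d  c  b  f  g
    0  1  2  3  4  5  6
  h 1  1  2  3  4  5  6
  h 2  2  2  3  4  5  6
  e 3  3  3  3  4  5  6
  e 4  4  4  4  4  5  6
Edit distance = dp[4][6] = 6

6


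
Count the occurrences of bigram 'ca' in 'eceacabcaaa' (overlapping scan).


Scanning 'eceacabcaaa' for bigram 'ca':
  Position 0: 'ec' -> no
  Position 1: 'ce' -> no
  Position 2: 'ea' -> no
  Position 3: 'ac' -> no
  Position 4: 'ca' -> MATCH
  Position 5: 'ab' -> no
  Position 6: 'bc' -> no
  Position 7: 'ca' -> MATCH
  Position 8: 'aa' -> no
  Position 9: 'aa' -> no
Total matches: 2

2


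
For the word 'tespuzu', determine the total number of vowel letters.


Scanning each character of 'tespuzu':
  Position 1: 't' -> consonant (running count: 0)
  Position 2: 'e' -> vowel (running count: 1)
  Position 3: 's' -> consonant (running count: 1)
  Position 4: 'p' -> consonant (running count: 1)
  Position 5: 'u' -> vowel (running count: 2)
  Position 6: 'z' -> consonant (running count: 2)
  Position 7: 'u' -> vowel (running count: 3)
Total vowels: 3

3


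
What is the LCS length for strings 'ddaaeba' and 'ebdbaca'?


DP table for LCS of 'ddaaeba' and 'ebdbaca':
       e  b  d  b  a  c  a
    0  0  0  0  0  0  0  0
  d 0  0  0  1  1  1  1  1
  d 0  0  0  1  1  1  1  1
  a 0  0  0  1  1  2  2  2
  a 0  0  0  1  1  2  2  3
  e 0  1  1  1  1  2  2  3
  b 0  1  2  2  2  2  2  3
  a 0  1  2  2  2  3  3  3
LCS: 'daa'
LCS length = 3

3


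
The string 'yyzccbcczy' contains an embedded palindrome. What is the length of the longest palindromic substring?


Scanning 'yyzccbcczy' for palindromic substrings.
Substring at positions 1-9: 'yzccbcczy'.
Check: reverse('yzccbcczy') = 'yzccbcczy' -> palindrome confirmed.
Neighbouring characters ('y' / '-') break symmetry, so it cannot extend further.
No longer palindromic substring exists; longest length = 9

9


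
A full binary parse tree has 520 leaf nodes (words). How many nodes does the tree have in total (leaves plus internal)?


Leaf nodes (terminals): 520
Internal nodes = n - 1 = 520 - 1 = 519
Total = leaves + internal = 520 + 519 = 1039

1039


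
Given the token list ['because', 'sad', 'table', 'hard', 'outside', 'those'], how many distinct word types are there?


Listing all tokens and tracking unique types:
  Token 1: 'because' -> NEW (unique so far: 1)
  Token 2: 'sad' -> NEW (unique so far: 2)
  Token 3: 'table' -> NEW (unique so far: 3)
  Token 4: 'hard' -> NEW (unique so far: 4)
  Token 5: 'outside' -> NEW (unique so far: 5)
  Token 6: 'those' -> NEW (unique so far: 6)
Unique types: ('because', 'hard', 'outside', 'sad', 'table', 'those')
Vocabulary size: 6

6


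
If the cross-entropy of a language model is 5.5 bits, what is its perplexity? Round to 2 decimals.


Perplexity formula: PP = 2^H
H = 5.5
PP = 2^5.5
Decompose: 2^5.5 = 2^5 * 2^0.5 = 2^5 * sqrt(2)
2^5 = 32, sqrt(2) ~ 1.4142136
PP ~ 32 * 1.4142136 = 45.2548352
Rounded to 2 decimals: 45.25

45.25


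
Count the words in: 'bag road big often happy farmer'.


Counting words by splitting on spaces:
  Word 1: 'bag'
  Word 2: 'road'
  Word 3: 'big'
  Word 4: 'often'
  Word 5: 'happy'
  Word 6: 'farmer'
Total words: 6

6


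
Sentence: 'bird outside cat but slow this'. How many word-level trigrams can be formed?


Word trigrams from [6] words:
  Trigram 1: (bird outside cat)
  Trigram 2: (outside cat but)
  Trigram 3: (cat but slow)
  Trigram 4: (but slow this)
Total word trigrams: 6 - 2 = 4

4


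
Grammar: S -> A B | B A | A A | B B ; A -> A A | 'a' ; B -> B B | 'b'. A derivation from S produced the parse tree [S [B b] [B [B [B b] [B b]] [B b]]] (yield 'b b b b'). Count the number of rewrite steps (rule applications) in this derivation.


Every bracketed nonterminal node [X ...] in the tree is produced by exactly one rule application.
Reading the tree off as a leftmost derivation:
  Step 1: S  =>  B B   (applied S -> B B)
  Step 2: B B  =>  b B   (applied B -> b)
  Step 3: b B  =>  b B B   (applied B -> B B)
  Step 4: b B B  =>  b B B B   (applied B -> B B)
  Step 5: b B B B  =>  b b B B   (applied B -> b)
  Step 6: b b B B  =>  b b b B   (applied B -> b)
  Step 7: b b b B  =>  b b b b   (applied B -> b)
Final yield: b b b b
Total rewrite steps: 7

7


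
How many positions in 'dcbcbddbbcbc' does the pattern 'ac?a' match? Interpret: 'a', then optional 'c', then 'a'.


Pattern: ac?a means 'a', then optional 'c', then 'a'.
Scanning 'dcbcbddbbcbc' position-by-position:
  Pos 0: window 'dcb' -> no
  Pos 1: window 'cbc' -> no
  Pos 2: window 'bcb' -> no
  Pos 3: window 'cbd' -> no
  Pos 4: window 'bdd' -> no
  Pos 5: window 'ddb' -> no
  Pos 6: window 'dbb' -> no
  Pos 7: window 'bbc' -> no
  Pos 8: window 'bcb' -> no
  Pos 9: window 'cbc' -> no
  Pos 10: window 'bc' -> no
  Pos 11: window 'c' -> no
Total matches: 0

0


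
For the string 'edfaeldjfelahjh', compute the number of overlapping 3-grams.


String 'edfaeldjfelahjh' has length L = 15.
Number of overlapping n-grams = L - n + 1
Substituting: 15 - 3 + 1 = 13

13


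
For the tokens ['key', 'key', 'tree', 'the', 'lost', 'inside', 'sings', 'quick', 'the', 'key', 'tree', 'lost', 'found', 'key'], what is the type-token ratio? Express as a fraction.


Tokens: 14
Unique types: ('found', 'inside', 'key', 'lost', 'quick', 'sings', 'the', 'tree') = 8
TTR = 8/14
Simplify: divide both by 2 -> 4/7
TTR = 4/7

4/7


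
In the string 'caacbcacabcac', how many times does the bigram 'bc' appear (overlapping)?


Scanning 'caacbcacabcac' for bigram 'bc':
  Position 0: 'ca' -> no
  Position 1: 'aa' -> no
  Position 2: 'ac' -> no
  Position 3: 'cb' -> no
  Position 4: 'bc' -> MATCH
  Position 5: 'ca' -> no
  Position 6: 'ac' -> no
  Position 7: 'ca' -> no
  Position 8: 'ab' -> no
  Position 9: 'bc' -> MATCH
  Position 10: 'ca' -> no
  Position 11: 'ac' -> no
Total matches: 2

2


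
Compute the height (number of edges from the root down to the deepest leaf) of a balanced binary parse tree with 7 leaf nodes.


In a balanced binary tree with n leaves the deepest leaf is ceil(log2(n)) edges below the root.
log2(7) = 2.8074
ceil(2.8074) = 3
height (edges) = 3

3


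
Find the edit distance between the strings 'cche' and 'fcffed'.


Building DP table for s1='cche' (len 4) and s2='fcffed' (len 6):
       f  c  f  f  e  d
    0  1  2  3  4  5  6
  c 1  1  1  2  3  4  5
  c 2  2  1  2  3  4  5
  h 3  3  2  2  3  4  5
  e 4  4  3  3  3  3  4
Edit distance = dp[4][6] = 4

4


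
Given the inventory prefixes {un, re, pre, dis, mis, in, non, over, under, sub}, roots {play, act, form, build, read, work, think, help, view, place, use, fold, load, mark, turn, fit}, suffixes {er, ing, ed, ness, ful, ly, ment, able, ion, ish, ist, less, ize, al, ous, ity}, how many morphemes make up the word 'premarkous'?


Segmenting 'premarkous' against the inventory:
  'pre' -> prefix (morpheme 1)
  'mark' -> root (morpheme 2)
  'ous' -> suffix (morpheme 3)
Total morphemes: 3

3


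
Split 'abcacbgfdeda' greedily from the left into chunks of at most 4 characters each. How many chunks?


'abcacbgfdeda' has 12 characters.
Chunking with max size 4:
  Chunk 1: 'abca' (positions 0-3)
  Chunk 2: 'cbgf' (positions 4-7)
  Chunk 3: 'deda' (positions 8-11)
Total chunks: ceil(12 / 4) = 3

3


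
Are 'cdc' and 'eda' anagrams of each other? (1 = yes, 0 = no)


Sort characters of 'cdc': 'ccd'
Sort characters of 'eda': 'ade'
Sorted forms differ -> they are NOT anagrams
Result: 0

0


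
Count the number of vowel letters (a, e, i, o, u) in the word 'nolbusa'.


Scanning each character of 'nolbusa':
  Position 1: 'n' -> consonant (running count: 0)
  Position 2: 'o' -> vowel (running count: 1)
  Position 3: 'l' -> consonant (running count: 1)
  Position 4: 'b' -> consonant (running count: 1)
  Position 5: 'u' -> vowel (running count: 2)
  Position 6: 's' -> consonant (running count: 2)
  Position 7: 'a' -> vowel (running count: 3)
Total vowels: 3

3


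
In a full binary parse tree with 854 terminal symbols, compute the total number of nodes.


Leaf nodes (terminals): 854
Internal nodes = n - 1 = 854 - 1 = 853
Total = leaves + internal = 854 + 853 = 1707

1707


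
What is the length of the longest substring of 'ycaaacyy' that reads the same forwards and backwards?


Scanning 'ycaaacyy' for palindromic substrings.
Substring at positions 0-6: 'ycaaacy'.
Check: reverse('ycaaacy') = 'ycaaacy' -> palindrome confirmed.
Neighbouring characters ('-' / 'y') break symmetry, so it cannot extend further.
No longer palindromic substring exists; longest length = 7

7


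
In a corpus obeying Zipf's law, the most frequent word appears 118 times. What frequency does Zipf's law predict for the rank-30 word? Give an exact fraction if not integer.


Zipf's law: freq(rank) = f1 / rank
f1 = 118, rank = 30
freq = 118 / 30
GCD(118, 30) = 2
Simplified: 59/15

59/15


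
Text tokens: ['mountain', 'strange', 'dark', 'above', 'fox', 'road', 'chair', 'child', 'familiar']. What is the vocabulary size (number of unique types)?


Listing all tokens and tracking unique types:
  Token 1: 'mountain' -> NEW (unique so far: 1)
  Token 2: 'strange' -> NEW (unique so far: 2)
  Token 3: 'dark' -> NEW (unique so far: 3)
  Token 4: 'above' -> NEW (unique so far: 4)
  Token 5: 'fox' -> NEW (unique so far: 5)
  Token 6: 'road' -> NEW (unique so far: 6)
  Token 7: 'chair' -> NEW (unique so far: 7)
  Token 8: 'child' -> NEW (unique so far: 8)
  Token 9: 'familiar' -> NEW (unique so far: 9)
Unique types: ('above', 'chair', 'child', 'dark', 'familiar', 'fox', 'mountain', 'road', 'strange')
Vocabulary size: 9

9


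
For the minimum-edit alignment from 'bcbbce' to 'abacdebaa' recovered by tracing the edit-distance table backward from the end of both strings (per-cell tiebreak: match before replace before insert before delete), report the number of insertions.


Edit distance = 6. Backtracking from cell (6, 9) with preference match > replace > insert > delete,
then listing the resulting alignment 'bcbbce' -> 'abacdebaa' left to right:
  Step 1: insert 'a' [insertion #1]
  Step 2: keep 'b'
  Step 3: insert 'a' [insertion #2]
  Step 4: keep 'c'
  Step 5: insert 'd' [insertion #3]
  Step 6: replace b->e
  Step 7: keep 'b'
  Step 8: replace c->a
  Step 9: replace e->a
Total insertions: 3

3


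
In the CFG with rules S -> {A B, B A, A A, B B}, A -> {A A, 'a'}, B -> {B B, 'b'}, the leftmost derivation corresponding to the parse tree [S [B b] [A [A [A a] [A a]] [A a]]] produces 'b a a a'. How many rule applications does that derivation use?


Every bracketed nonterminal node [X ...] in the tree is produced by exactly one rule application.
Reading the tree off as a leftmost derivation:
  Step 1: S  =>  B A   (applied S -> B A)
  Step 2: B A  =>  b A   (applied B -> b)
  Step 3: b A  =>  b A A   (applied A -> A A)
  Step 4: b A A  =>  b A A A   (applied A -> A A)
  Step 5: b A A A  =>  b a A A   (applied A -> a)
  Step 6: b a A A  =>  b a a A   (applied A -> a)
  Step 7: b a a A  =>  b a a a   (applied A -> a)
Final yield: b a a a
Total rewrite steps: 7

7


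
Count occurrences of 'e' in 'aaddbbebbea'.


Scanning 'aaddbbebbea' for 'e':
  Position 6: 'e' -> MATCH (count: 1)
  Position 9: 'e' -> MATCH (count: 2)
Total occurrences of 'e': 2

2


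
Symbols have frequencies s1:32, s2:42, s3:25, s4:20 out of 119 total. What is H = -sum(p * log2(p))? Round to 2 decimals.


Computing entropy H = -sum(p_i * log2(p_i)):
  s1: p = 32/119 = 0.2689, -p*log2(p) = 0.5095
  s2: p = 42/119 = 0.3529, -p*log2(p) = 0.5303
  s3: p = 25/119 = 0.2101, -p*log2(p) = 0.4729
  s4: p = 20/119 = 0.1681, -p*log2(p) = 0.4324
H = sum of terms = 1.9451
Rounded to 2 decimals: 1.95

1.95


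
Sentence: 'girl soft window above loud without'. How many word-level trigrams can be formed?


Word trigrams from [6] words:
  Trigram 1: (girl soft window)
  Trigram 2: (soft window above)
  Trigram 3: (window above loud)
  Trigram 4: (above loud without)
Total word trigrams: 6 - 2 = 4

4


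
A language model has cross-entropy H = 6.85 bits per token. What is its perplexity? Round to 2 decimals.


Perplexity formula: PP = 2^H
H = 6.85
PP = 2^6.85
Decompose: 2^6.85 = 2^6 * 2^0.85
2^6 = 64, 2^0.85 ~ 1.8025009
PP ~ 64 * 1.8025009 = 115.3600576
Rounded to 2 decimals: 115.36

115.36


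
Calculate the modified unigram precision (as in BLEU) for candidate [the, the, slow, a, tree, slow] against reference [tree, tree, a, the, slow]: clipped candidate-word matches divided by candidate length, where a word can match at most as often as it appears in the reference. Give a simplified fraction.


Reference word counts: {'a': 1, 'slow': 1, 'the': 1, 'tree': 2}
Checking each candidate word (with clipping):
  'the' -> in reference (ref count 1, used 1/1) -> match (matches: 1)
  'the' -> ref count 1 already used up (1/1) -> clipped, no match (matches: 1)
  'slow' -> in reference (ref count 1, used 1/1) -> match (matches: 2)
  'a' -> in reference (ref count 1, used 1/1) -> match (matches: 3)
  'tree' -> in reference (ref count 2, used 1/2) -> match (matches: 4)
  'slow' -> ref count 1 already used up (1/1) -> clipped, no match (matches: 4)
Clipped matches: 4, Candidate length: 6
Precision = 4/6 = 2/3

2/3


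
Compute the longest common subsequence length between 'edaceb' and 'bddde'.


DP table for LCS of 'edaceb' and 'bddde':
       b  d  d  d  e
    0  0  0  0  0  0
  e 0  0  0  0  0  1
  d 0  0  1  1  1  1
  a 0  0  1  1  1  1
  c 0  0  1  1  1  1
  e 0  0  1  1  1  2
  b 0  1  1  1  1  2
LCS: 'de'
LCS length = 2

2


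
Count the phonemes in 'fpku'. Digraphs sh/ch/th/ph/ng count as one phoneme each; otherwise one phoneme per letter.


Parsing 'fpku' greedily, digraphs first:
  'f' -> consonant phoneme (phonemes so far: 1)
  'p' -> consonant phoneme (phonemes so far: 2)
  'k' -> consonant phoneme (phonemes so far: 3)
  'u' -> vowel phoneme (phonemes so far: 4)
Total phonemes: 4

4


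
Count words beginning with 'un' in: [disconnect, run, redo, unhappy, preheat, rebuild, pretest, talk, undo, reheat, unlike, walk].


Checking each word for prefix 'un':
  'disconnect' -> no (count: 0)
  'run' -> no (count: 0)
  'redo' -> no (count: 0)
  'unhappy' -> YES, starts with 'un' (count: 1)
  'preheat' -> no (count: 1)
  'rebuild' -> no (count: 1)
  'pretest' -> no (count: 1)
  'talk' -> no (count: 1)
  'undo' -> YES, starts with 'un' (count: 2)
  'reheat' -> no (count: 2)
  'unlike' -> YES, starts with 'un' (count: 3)
  'walk' -> no (count: 3)
Total with prefix 'un': 3

3


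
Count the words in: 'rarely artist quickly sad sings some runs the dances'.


Counting words by splitting on spaces:
  Word 1: 'rarely'
  Word 2: 'artist'
  Word 3: 'quickly'
  Word 4: 'sad'
  Word 5: 'sings'
  Word 6: 'some'
  Word 7: 'runs'
  Word 8: 'the'
  Word 9: 'dances'
Total words: 9

9


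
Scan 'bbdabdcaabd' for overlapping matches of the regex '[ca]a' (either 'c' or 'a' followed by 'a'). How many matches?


Pattern: [ca]a means either 'c' or 'a' followed by 'a'.
Scanning 'bbdabdcaabd' position-by-position:
  Pos 0: window 'bb' -> no
  Pos 1: window 'bd' -> no
  Pos 2: window 'da' -> no
  Pos 3: window 'ab' -> no
  Pos 4: window 'bd' -> no
  Pos 5: window 'dc' -> no
  Pos 6: window 'ca' -> MATCH
  Pos 7: window 'aa' -> MATCH
  Pos 8: window 'ab' -> no
  Pos 9: window 'bd' -> no
  Pos 10: window 'd' -> no
Total matches: 2

2


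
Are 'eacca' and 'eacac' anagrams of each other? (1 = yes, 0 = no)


Sort characters of 'eacca': 'aacce'
Sort characters of 'eacac': 'aacce'
Sorted forms match -> they ARE anagrams
Result: 1

1


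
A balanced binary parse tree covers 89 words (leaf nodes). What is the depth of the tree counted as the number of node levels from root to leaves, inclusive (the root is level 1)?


In a balanced binary tree with n leaves the deepest leaf is ceil(log2(n)) edges below the root,
so counting node levels inclusive of root and leaves gives ceil(log2(n)) + 1 levels.
log2(89) = 6.4757
ceil(6.4757) = 7
levels = 7 + 1 = 8

8


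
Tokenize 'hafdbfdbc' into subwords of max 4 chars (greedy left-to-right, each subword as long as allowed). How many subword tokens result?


'hafdbfdbc' has 9 characters.
Chunking with max size 4:
  Chunk 1: 'hafd' (positions 0-3)
  Chunk 2: 'bfdb' (positions 4-7)
  Chunk 3: 'c' (positions 8-8)
Total chunks: ceil(9 / 4) = 3

3


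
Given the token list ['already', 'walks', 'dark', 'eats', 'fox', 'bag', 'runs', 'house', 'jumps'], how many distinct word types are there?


Listing all tokens and tracking unique types:
  Token 1: 'already' -> NEW (unique so far: 1)
  Token 2: 'walks' -> NEW (unique so far: 2)
  Token 3: 'dark' -> NEW (unique so far: 3)
  Token 4: 'eats' -> NEW (unique so far: 4)
  Token 5: 'fox' -> NEW (unique so far: 5)
  Token 6: 'bag' -> NEW (unique so far: 6)
  Token 7: 'runs' -> NEW (unique so far: 7)
  Token 8: 'house' -> NEW (unique so far: 8)
  Token 9: 'jumps' -> NEW (unique so far: 9)
Unique types: ('already', 'bag', 'dark', 'eats', 'fox', 'house', 'jumps', 'runs', 'walks')
Vocabulary size: 9

9


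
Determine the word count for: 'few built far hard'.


Counting words by splitting on spaces:
  Word 1: 'few'
  Word 2: 'built'
  Word 3: 'far'
  Word 4: 'hard'
Total words: 4

4


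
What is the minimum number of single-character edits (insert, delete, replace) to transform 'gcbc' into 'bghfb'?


Building DP table for s1='gcbc' (len 4) and s2='bghfb' (len 5):
       b  g  h  f  b
    0  1  2  3  4  5
  g 1  1  1  2  3  4
  c 2  2  2  2  3  4
  b 3  2  3  3  3  3
  c 4  3  3  4  4  4
Edit distance = dp[4][5] = 4

4


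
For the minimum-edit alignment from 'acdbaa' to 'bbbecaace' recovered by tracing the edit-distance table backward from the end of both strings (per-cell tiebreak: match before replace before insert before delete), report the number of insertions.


Edit distance = 7. Backtracking from cell (6, 9) with preference match > replace > insert > delete,
then listing the resulting alignment 'acdbaa' -> 'bbbecaace' left to right:
  Step 1: insert 'b' [insertion #1]
  Step 2: replace a->b
  Step 3: replace c->b
  Step 4: replace d->e
  Step 5: replace b->c
  Step 6: keep 'a'
  Step 7: keep 'a'
  Step 8: insert 'c' [insertion #2]
  Step 9: insert 'e' [insertion #3]
Total insertions: 3

3


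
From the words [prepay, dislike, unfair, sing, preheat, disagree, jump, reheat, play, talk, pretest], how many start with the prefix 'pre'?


Checking each word for prefix 'pre':
  'prepay' -> YES, starts with 'pre' (count: 1)
  'dislike' -> no (count: 1)
  'unfair' -> no (count: 1)
  'sing' -> no (count: 1)
  'preheat' -> YES, starts with 'pre' (count: 2)
  'disagree' -> no (count: 2)
  'jump' -> no (count: 2)
  'reheat' -> no (count: 2)
  'play' -> no (count: 2)
  'talk' -> no (count: 2)
  'pretest' -> YES, starts with 'pre' (count: 3)
Total with prefix 'pre': 3

3


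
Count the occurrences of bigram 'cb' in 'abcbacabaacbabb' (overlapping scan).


Scanning 'abcbacabaacbabb' for bigram 'cb':
  Position 0: 'ab' -> no
  Position 1: 'bc' -> no
  Position 2: 'cb' -> MATCH
  Position 3: 'ba' -> no
  Position 4: 'ac' -> no
  Position 5: 'ca' -> no
  Position 6: 'ab' -> no
  Position 7: 'ba' -> no
  Position 8: 'aa' -> no
  Position 9: 'ac' -> no
  Position 10: 'cb' -> MATCH
  Position 11: 'ba' -> no
  Position 12: 'ab' -> no
  Position 13: 'bb' -> no
Total matches: 2

2


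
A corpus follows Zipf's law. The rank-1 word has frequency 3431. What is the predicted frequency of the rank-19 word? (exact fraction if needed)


Zipf's law: freq(rank) = f1 / rank
f1 = 3431, rank = 19
freq = 3431 / 19
GCD(3431, 19) = 1
Simplified: 3431/19

3431/19


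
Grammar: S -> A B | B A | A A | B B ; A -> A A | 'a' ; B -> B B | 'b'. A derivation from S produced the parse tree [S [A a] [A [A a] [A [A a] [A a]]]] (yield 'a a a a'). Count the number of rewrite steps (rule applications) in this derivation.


Every bracketed nonterminal node [X ...] in the tree is produced by exactly one rule application.
Reading the tree off as a leftmost derivation:
  Step 1: S  =>  A A   (applied S -> A A)
  Step 2: A A  =>  a A   (applied A -> a)
  Step 3: a A  =>  a A A   (applied A -> A A)
  Step 4: a A A  =>  a a A   (applied A -> a)
  Step 5: a a A  =>  a a A A   (applied A -> A A)
  Step 6: a a A A  =>  a a a A   (applied A -> a)
  Step 7: a a a A  =>  a a a a   (applied A -> a)
Final yield: a a a a
Total rewrite steps: 7

7


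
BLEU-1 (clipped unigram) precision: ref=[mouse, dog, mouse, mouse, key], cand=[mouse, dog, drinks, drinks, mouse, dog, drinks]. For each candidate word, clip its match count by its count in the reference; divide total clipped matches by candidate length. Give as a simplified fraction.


Reference word counts: {'dog': 1, 'key': 1, 'mouse': 3}
Checking each candidate word (with clipping):
  'mouse' -> in reference (ref count 3, used 1/3) -> match (matches: 1)
  'dog' -> in reference (ref count 1, used 1/1) -> match (matches: 2)
  'drinks' -> not in reference -> no match (matches: 2)
  'drinks' -> not in reference -> no match (matches: 2)
  'mouse' -> in reference (ref count 3, used 2/3) -> match (matches: 3)
  'dog' -> ref count 1 already used up (1/1) -> clipped, no match (matches: 3)
  'drinks' -> not in reference -> no match (matches: 3)
Clipped matches: 3, Candidate length: 7
Precision = 3/7

3/7


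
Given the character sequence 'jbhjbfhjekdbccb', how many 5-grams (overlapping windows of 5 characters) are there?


String 'jbhjbfhjekdbccb' has length L = 15.
Number of overlapping n-grams = L - n + 1
Substituting: 15 - 5 + 1 = 11

11


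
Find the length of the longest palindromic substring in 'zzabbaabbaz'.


Scanning 'zzabbaabbaz' for palindromic substrings.
Substring at positions 1-10: 'zabbaabbaz'.
Check: reverse('zabbaabbaz') = 'zabbaabbaz' -> palindrome confirmed.
Neighbouring characters ('z' / '-') break symmetry, so it cannot extend further.
No longer palindromic substring exists; longest length = 10

10


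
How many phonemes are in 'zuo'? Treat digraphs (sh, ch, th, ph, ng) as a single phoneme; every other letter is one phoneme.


Parsing 'zuo' greedily, digraphs first:
  'z' -> consonant phoneme (phonemes so far: 1)
  'u' -> vowel phoneme (phonemes so far: 2)
  'o' -> vowel phoneme (phonemes so far: 3)
Total phonemes: 3

3


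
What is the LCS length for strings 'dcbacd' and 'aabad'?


DP table for LCS of 'dcbacd' and 'aabad':
       a  a  b  a  d
    0  0  0  0  0  0
  d 0  0  0  0  0  1
  c 0  0  0  0  0  1
  b 0  0  0  1  1  1
  a 0  1  1  1  2  2
  c 0  1  1  1  2  2
  d 0  1  1  1  2  3
LCS: 'bad'
LCS length = 3

3


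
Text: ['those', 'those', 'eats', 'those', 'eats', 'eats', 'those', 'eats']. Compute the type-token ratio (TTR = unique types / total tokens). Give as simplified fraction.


Tokens: 8
Unique types: ('eats', 'those') = 2
TTR = 2/8
Simplify: divide both by 2 -> 1/4
TTR = 1/4

1/4


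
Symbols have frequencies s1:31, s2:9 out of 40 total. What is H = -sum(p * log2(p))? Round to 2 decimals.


Computing entropy H = -sum(p_i * log2(p_i)):
  s1: p = 31/40 = 0.7750, -p*log2(p) = 0.2850
  s2: p = 9/40 = 0.2250, -p*log2(p) = 0.4842
H = sum of terms = 0.7692
Rounded to 2 decimals: 0.77

0.77


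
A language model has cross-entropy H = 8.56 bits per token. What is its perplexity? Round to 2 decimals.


Perplexity formula: PP = 2^H
H = 8.56
PP = 2^8.56
Decompose: 2^8.56 = 2^8 * 2^0.56
2^8 = 256, 2^0.56 ~ 1.4742692
PP ~ 256 * 1.4742692 = 377.4129152
Rounded to 2 decimals: 377.41

377.41


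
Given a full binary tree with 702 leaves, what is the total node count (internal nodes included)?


Leaf nodes (terminals): 702
Internal nodes = n - 1 = 702 - 1 = 701
Total = leaves + internal = 702 + 701 = 1403

1403


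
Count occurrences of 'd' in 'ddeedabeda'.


Scanning 'ddeedabeda' for 'd':
  Position 0: 'd' -> MATCH (count: 1)
  Position 1: 'd' -> MATCH (count: 2)
  Position 4: 'd' -> MATCH (count: 3)
  Position 8: 'd' -> MATCH (count: 4)
Total occurrences of 'd': 4

4


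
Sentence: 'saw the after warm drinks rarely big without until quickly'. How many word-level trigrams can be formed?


Word trigrams from [10] words:
  Trigram 1: (saw the after)
  Trigram 2: (the after warm)
  Trigram 3: (after warm drinks)
  Trigram 4: (warm drinks rarely)
  Trigram 5: (drinks rarely big)
  Trigram 6: (rarely big without)
  Trigram 7: (big without until)
  Trigram 8: (without until quickly)
Total word trigrams: 10 - 2 = 8

8


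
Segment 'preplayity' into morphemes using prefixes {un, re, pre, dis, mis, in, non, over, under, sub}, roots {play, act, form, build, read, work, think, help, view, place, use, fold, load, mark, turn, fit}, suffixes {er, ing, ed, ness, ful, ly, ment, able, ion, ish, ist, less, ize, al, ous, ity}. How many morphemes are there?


Segmenting 'preplayity' against the inventory:
  'pre' -> prefix (morpheme 1)
  'play' -> root (morpheme 2)
  'ity' -> suffix (morpheme 3)
Total morphemes: 3

3


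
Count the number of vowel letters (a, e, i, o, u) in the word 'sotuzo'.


Scanning each character of 'sotuzo':
  Position 1: 's' -> consonant (running count: 0)
  Position 2: 'o' -> vowel (running count: 1)
  Position 3: 't' -> consonant (running count: 1)
  Position 4: 'u' -> vowel (running count: 2)
  Position 5: 'z' -> consonant (running count: 2)
  Position 6: 'o' -> vowel (running count: 3)
Total vowels: 3

3


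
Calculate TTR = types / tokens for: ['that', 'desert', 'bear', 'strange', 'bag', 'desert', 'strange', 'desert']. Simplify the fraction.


Tokens: 8
Unique types: ('bag', 'bear', 'desert', 'strange', 'that') = 5
TTR = 5/8
Already in lowest terms.

5/8


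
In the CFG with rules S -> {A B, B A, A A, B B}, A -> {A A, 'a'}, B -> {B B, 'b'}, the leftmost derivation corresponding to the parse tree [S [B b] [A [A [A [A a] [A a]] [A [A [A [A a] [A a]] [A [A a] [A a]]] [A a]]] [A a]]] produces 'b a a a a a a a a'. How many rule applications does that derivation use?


Every bracketed nonterminal node [X ...] in the tree is produced by exactly one rule application.
Reading the tree off as a leftmost derivation:
  Step 1: S  =>  B A   (applied S -> B A)
  Step 2: B A  =>  b A   (applied B -> b)
  Step 3: b A  =>  b A A   (applied A -> A A)
  Step 4: b A A  =>  b A A A   (applied A -> A A)
  Step 5: b A A A  =>  b A A A A   (applied A -> A A)
  Step 6: b A A A A  =>  b a A A A   (applied A -> a)
  Step 7: b a A A A  =>  b a a A A   (applied A -> a)
  Step 8: b a a A A  =>  b a a A A A   (applied A -> A A)
  Step 9: b a a A A A  =>  b a a A A A A   (applied A -> A A)
  Step 10: b a a A A A A  =>  b a a A A A A A   (applied A -> A A)
  Step 11: b a a A A A A A  =>  b a a a A A A A   (applied A -> a)
  Step 12: b a a a A A A A  =>  b a a a a A A A   (applied A -> a)
  Step 13: b a a a a A A A  =>  b a a a a A A A A   (applied A -> A A)
  Step 14: b a a a a A A A A  =>  b a a a a a A A A   (applied A -> a)
  Step 15: b a a a a a A A A  =>  b a a a a a a A A   (applied A -> a)
  Step 16: b a a a a a a A A  =>  b a a a a a a a A   (applied A -> a)
  Step 17: b a a a a a a a A  =>  b a a a a a a a a   (applied A -> a)
Final yield: b a a a a a a a a
Total rewrite steps: 17

17


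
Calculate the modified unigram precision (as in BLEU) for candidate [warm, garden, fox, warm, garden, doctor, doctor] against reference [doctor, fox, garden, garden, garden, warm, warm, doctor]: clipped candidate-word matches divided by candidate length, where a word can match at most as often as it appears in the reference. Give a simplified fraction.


Reference word counts: {'doctor': 2, 'fox': 1, 'garden': 3, 'warm': 2}
Checking each candidate word (with clipping):
  'warm' -> in reference (ref count 2, used 1/2) -> match (matches: 1)
  'garden' -> in reference (ref count 3, used 1/3) -> match (matches: 2)
  'fox' -> in reference (ref count 1, used 1/1) -> match (matches: 3)
  'warm' -> in reference (ref count 2, used 2/2) -> match (matches: 4)
  'garden' -> in reference (ref count 3, used 2/3) -> match (matches: 5)
  'doctor' -> in reference (ref count 2, used 1/2) -> match (matches: 6)
  'doctor' -> in reference (ref count 2, used 2/2) -> match (matches: 7)
Clipped matches: 7, Candidate length: 7
Precision = 7/7 = 1

1


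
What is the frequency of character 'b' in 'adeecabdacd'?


Scanning 'adeecabdacd' for 'b':
  Position 6: 'b' -> MATCH (count: 1)
Total occurrences of 'b': 1

1


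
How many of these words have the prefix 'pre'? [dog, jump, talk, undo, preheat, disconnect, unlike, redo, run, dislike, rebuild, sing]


Checking each word for prefix 'pre':
  'dog' -> no (count: 0)
  'jump' -> no (count: 0)
  'talk' -> no (count: 0)
  'undo' -> no (count: 0)
  'preheat' -> YES, starts with 'pre' (count: 1)
  'disconnect' -> no (count: 1)
  'unlike' -> no (count: 1)
  'redo' -> no (count: 1)
  'run' -> no (count: 1)
  'dislike' -> no (count: 1)
  'rebuild' -> no (count: 1)
  'sing' -> no (count: 1)
Total with prefix 'pre': 1

1


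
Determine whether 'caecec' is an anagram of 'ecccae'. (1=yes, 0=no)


Sort characters of 'caecec': 'acccee'
Sort characters of 'ecccae': 'acccee'
Sorted forms match -> they ARE anagrams
Result: 1

1


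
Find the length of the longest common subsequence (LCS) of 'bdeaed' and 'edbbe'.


DP table for LCS of 'bdeaed' and 'edbbe':
       e  d  b  b  e
    0  0  0  0  0  0
  b 0  0  0  1  1  1
  d 0  0  1  1  1  1
  e 0  1  1  1  1  2
  a 0  1  1  1  1  2
  e 0  1  1  1  1  2
  d 0  1  2  2  2  2
LCS: 'be'
LCS length = 2

2


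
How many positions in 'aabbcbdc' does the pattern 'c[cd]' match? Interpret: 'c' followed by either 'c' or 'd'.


Pattern: c[cd] means 'c' followed by either 'c' or 'd'.
Scanning 'aabbcbdc' position-by-position:
  Pos 0: window 'aa' -> no
  Pos 1: window 'ab' -> no
  Pos 2: window 'bb' -> no
  Pos 3: window 'bc' -> no
  Pos 4: window 'cb' -> no
  Pos 5: window 'bd' -> no
  Pos 6: window 'dc' -> no
  Pos 7: window 'c' -> no
Total matches: 0

0


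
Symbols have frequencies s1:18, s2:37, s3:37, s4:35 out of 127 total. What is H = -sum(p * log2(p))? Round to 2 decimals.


Computing entropy H = -sum(p_i * log2(p_i)):
  s1: p = 18/127 = 0.1417, -p*log2(p) = 0.3995
  s2: p = 37/127 = 0.2913, -p*log2(p) = 0.5184
  s3: p = 37/127 = 0.2913, -p*log2(p) = 0.5184
  s4: p = 35/127 = 0.2756, -p*log2(p) = 0.5124
H = sum of terms = 1.9487
Rounded to 2 decimals: 1.95

1.95


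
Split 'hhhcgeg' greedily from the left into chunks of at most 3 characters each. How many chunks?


'hhhcgeg' has 7 characters.
Chunking with max size 3:
  Chunk 1: 'hhh' (positions 0-2)
  Chunk 2: 'cge' (positions 3-5)
  Chunk 3: 'g' (positions 6-6)
Total chunks: ceil(7 / 3) = 3

3


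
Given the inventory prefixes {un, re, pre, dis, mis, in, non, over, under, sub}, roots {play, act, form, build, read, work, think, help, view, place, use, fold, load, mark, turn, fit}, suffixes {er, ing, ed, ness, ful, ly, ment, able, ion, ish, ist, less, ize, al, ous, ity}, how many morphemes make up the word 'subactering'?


Segmenting 'subactering' against the inventory:
  'sub' -> prefix (morpheme 1)
  'act' -> root (morpheme 2)
  'er' -> suffix (morpheme 3)
  'ing' -> suffix (morpheme 4)
Total morphemes: 4

4


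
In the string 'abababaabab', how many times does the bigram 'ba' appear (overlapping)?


Scanning 'abababaabab' for bigram 'ba':
  Position 0: 'ab' -> no
  Position 1: 'ba' -> MATCH
  Position 2: 'ab' -> no
  Position 3: 'ba' -> MATCH
  Position 4: 'ab' -> no
  Position 5: 'ba' -> MATCH
  Position 6: 'aa' -> no
  Position 7: 'ab' -> no
  Position 8: 'ba' -> MATCH
  Position 9: 'ab' -> no
Total matches: 4

4


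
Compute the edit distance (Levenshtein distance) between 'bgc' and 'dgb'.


Building DP table for s1='bgc' (len 3) and s2='dgb' (len 3):
       d  g  b
    0  1  2  3
  b 1  1  2  2
  g 2  2  1  2
  c 3  3  2  2
Edit distance = dp[3][3] = 2

2


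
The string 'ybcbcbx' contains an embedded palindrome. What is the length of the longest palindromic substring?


Scanning 'ybcbcbx' for palindromic substrings.
Substring at positions 1-5: 'bcbcb'.
Check: reverse('bcbcb') = 'bcbcb' -> palindrome confirmed.
Neighbouring characters ('y' / 'x') break symmetry, so it cannot extend further.
No longer palindromic substring exists; longest length = 5

5


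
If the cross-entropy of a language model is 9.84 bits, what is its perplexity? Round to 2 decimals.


Perplexity formula: PP = 2^H
H = 9.84
PP = 2^9.84
Decompose: 2^9.84 = 2^9 * 2^0.84
2^9 = 512, 2^0.84 ~ 1.7900501
PP ~ 512 * 1.7900501 = 916.5056512
Rounded to 2 decimals: 916.51

916.51


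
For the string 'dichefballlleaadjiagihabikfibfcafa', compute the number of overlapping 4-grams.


String 'dichefballlleaadjiagihabikfibfcafa' has length L = 34.
Number of overlapping n-grams = L - n + 1
Substituting: 34 - 4 + 1 = 31

31


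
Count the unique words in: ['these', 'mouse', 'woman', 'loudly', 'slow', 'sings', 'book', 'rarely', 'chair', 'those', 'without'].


Listing all tokens and tracking unique types:
  Token 1: 'these' -> NEW (unique so far: 1)
  Token 2: 'mouse' -> NEW (unique so far: 2)
  Token 3: 'woman' -> NEW (unique so far: 3)
  Token 4: 'loudly' -> NEW (unique so far: 4)
  Token 5: 'slow' -> NEW (unique so far: 5)
  Token 6: 'sings' -> NEW (unique so far: 6)
  Token 7: 'book' -> NEW (unique so far: 7)
  Token 8: 'rarely' -> NEW (unique so far: 8)
  Token 9: 'chair' -> NEW (unique so far: 9)
  Token 10: 'those' -> NEW (unique so far: 10)
  Token 11: 'without' -> NEW (unique so far: 11)
Unique types: ('book', 'chair', 'loudly', 'mouse', 'rarely', 'sings', 'slow', 'these', 'those', 'without', 'woman')
Vocabulary size: 11

11
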